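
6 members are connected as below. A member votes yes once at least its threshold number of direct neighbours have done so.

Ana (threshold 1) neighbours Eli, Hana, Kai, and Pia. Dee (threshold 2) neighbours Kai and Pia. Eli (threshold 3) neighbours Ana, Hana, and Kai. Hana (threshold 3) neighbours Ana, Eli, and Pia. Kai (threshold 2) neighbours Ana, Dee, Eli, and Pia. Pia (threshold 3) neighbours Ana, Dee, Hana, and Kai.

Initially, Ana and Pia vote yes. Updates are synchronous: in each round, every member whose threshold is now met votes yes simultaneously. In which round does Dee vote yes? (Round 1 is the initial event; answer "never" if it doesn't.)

Round 1 — Ana, Pia vote yes (initial).
Round 2 — checking thresholds:
  Dee: 1 of 2 neighbours < 2, below threshold.
  Eli: 1 of 3 neighbours < 3, below threshold.
  Hana: 2 of 3 neighbours < 3, below threshold.
  Kai: 2 of 4 neighbours ≥ 2, votes yes.
Round 3 — checking thresholds:
  Dee: 2 of 2 neighbours ≥ 2, votes yes.
  Eli: 2 of 3 neighbours < 3, below threshold.
  Hana: 2 of 3 neighbours < 3, below threshold.
Round 4 — no new yes votes; cascade stops.

3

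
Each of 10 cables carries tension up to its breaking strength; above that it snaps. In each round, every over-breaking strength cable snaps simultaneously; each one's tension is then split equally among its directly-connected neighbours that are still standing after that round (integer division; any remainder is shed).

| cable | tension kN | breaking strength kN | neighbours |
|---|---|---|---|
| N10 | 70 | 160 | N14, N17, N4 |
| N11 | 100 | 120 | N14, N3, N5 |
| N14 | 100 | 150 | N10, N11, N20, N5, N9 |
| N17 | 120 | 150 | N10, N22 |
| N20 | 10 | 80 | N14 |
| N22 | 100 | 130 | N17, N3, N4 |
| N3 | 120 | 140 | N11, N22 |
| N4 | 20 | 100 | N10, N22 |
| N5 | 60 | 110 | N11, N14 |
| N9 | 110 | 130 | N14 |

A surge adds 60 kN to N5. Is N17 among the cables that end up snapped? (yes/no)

yes

Round 1 — N5 at 120 > 110. N5 snaps.
  N5 sheds 120 kN to N11, N14: 60 each.
    N11: 100+60 = 160 > 120
    N14: 100+60 = 160 > 150
Round 2 — N11, N14 snap.
  N11 sheds 160 kN to N3: 160 each.
    N3: 120+160 = 280 > 140
  N14 sheds 160 kN to N10, N20, N9: 53 each (1 lost).
    N10: 70+53 = 123 ≤ 160
    N20: 10+53 = 63 ≤ 80
    N9: 110+53 = 163 > 130
Round 3 — N3, N9 snap.
  N3 sheds 280 kN to N22: 280 each.
    N22: 100+280 = 380 > 130
  N9 sheds 163 kN: no online neighbours, lost.
Round 4 — N22 snaps.
  N22 sheds 380 kN to N17, N4: 190 each.
    N17: 120+190 = 310 > 150
    N4: 20+190 = 210 > 100
Round 5 — N17, N4 snap.
  N17 sheds 310 kN to N10: 310 each.
    N10: 123+310 = 433 > 160
  N4 sheds 210 kN to N10: 210 each.
    N10: 433+210 = 643 > 160
Round 6 — N10 snaps.
  N10 sheds 643 kN: no online neighbours, lost.
No further breaks.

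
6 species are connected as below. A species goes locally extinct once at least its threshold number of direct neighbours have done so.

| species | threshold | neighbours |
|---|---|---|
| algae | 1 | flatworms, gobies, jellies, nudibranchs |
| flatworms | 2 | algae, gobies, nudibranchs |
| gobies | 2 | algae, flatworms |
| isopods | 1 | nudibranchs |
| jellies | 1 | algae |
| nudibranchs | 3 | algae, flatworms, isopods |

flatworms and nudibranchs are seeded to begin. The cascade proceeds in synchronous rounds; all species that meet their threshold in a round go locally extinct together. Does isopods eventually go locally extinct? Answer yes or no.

yes

Round 1 — flatworms, nudibranchs go locally extinct (initial).
Round 2 — checking thresholds:
  algae: 2 of 4 neighbours ≥ 1, goes locally extinct.
  gobies: 1 of 2 neighbours < 2, below threshold.
  isopods: 1 of 1 neighbours ≥ 1, goes locally extinct.
Round 3 — checking thresholds:
  gobies: 2 of 2 neighbours ≥ 2, goes locally extinct.
  jellies: 1 of 1 neighbours ≥ 1, goes locally extinct.
Round 4 — no new extinctions; cascade stops.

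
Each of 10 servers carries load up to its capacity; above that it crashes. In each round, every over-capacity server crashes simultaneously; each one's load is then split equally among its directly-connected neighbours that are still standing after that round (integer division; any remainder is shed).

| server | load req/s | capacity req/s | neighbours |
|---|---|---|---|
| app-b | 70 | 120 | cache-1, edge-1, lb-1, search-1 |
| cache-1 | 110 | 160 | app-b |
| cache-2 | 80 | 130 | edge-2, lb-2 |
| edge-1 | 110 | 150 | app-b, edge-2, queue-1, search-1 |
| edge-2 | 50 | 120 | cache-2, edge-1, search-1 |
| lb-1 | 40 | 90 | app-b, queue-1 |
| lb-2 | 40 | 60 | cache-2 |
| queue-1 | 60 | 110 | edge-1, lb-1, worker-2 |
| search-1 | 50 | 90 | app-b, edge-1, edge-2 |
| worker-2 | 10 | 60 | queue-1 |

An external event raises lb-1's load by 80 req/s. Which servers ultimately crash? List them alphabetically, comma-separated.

Round 1 — lb-1 at 120 > 90. lb-1 crashes.
  lb-1 sheds 120 req/s to app-b, queue-1: 60 each.
    app-b: 70+60 = 130 > 120
    queue-1: 60+60 = 120 > 110
Round 2 — app-b, queue-1 crash.
  app-b sheds 130 req/s to cache-1, edge-1, search-1: 43 each (1 lost).
    cache-1: 110+43 = 153 ≤ 160
    edge-1: 110+43 = 153 > 150
    search-1: 50+43 = 93 > 90
  queue-1 sheds 120 req/s to edge-1, worker-2: 60 each.
    edge-1: 153+60 = 213 > 150
    worker-2: 10+60 = 70 > 60
Round 3 — edge-1, search-1, worker-2 crash.
  edge-1 sheds 213 req/s to edge-2: 213 each.
    edge-2: 50+213 = 263 > 120
  search-1 sheds 93 req/s to edge-2: 93 each.
    edge-2: 263+93 = 356 > 120
  worker-2 sheds 70 req/s: no online neighbours, lost.
Round 4 — edge-2 crashes.
  edge-2 sheds 356 req/s to cache-2: 356 each.
    cache-2: 80+356 = 436 > 130
Round 5 — cache-2 crashes.
  cache-2 sheds 436 req/s to lb-2: 436 each.
    lb-2: 40+436 = 476 > 60
Round 6 — lb-2 crashes.
  lb-2 sheds 476 req/s: no online neighbours, lost.
No further crashes.

app-b, cache-2, edge-1, edge-2, lb-1, lb-2, queue-1, search-1, worker-2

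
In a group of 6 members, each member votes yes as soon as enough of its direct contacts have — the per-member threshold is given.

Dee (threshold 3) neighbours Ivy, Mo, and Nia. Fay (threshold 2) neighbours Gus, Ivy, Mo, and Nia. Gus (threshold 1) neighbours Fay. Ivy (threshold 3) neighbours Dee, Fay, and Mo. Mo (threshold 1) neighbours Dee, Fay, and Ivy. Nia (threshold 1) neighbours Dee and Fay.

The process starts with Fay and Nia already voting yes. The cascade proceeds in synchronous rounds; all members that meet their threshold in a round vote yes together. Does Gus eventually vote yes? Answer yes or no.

yes

Round 1 — Fay, Nia vote yes (initial).
Round 2 — checking thresholds:
  Dee: 1 of 3 neighbours < 3, not yet.
  Gus: 1 of 1 neighbours ≥ 1, votes yes.
  Ivy: 1 of 3 neighbours < 3, not yet.
  Mo: 1 of 3 neighbours ≥ 1, votes yes.
Round 3 — no new yes votes; cascade stops.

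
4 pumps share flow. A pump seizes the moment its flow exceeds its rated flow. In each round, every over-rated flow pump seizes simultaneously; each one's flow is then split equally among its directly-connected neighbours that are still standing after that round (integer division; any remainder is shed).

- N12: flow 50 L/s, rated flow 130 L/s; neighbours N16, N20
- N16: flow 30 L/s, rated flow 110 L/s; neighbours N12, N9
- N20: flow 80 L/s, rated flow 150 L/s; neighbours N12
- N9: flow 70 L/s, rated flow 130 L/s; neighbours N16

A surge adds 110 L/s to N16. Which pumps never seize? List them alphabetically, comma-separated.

Round 1 — N16 at 140 > 110. N16 seizes.
  N16 sheds 140 L/s to N12, N9: 70 each.
    N12: 50+70 = 120 ≤ 130
    N9: 70+70 = 140 > 130
Round 2 — N9 seizes.
  N9 sheds 140 L/s: no online neighbours, lost.
No further seizures.

N12, N20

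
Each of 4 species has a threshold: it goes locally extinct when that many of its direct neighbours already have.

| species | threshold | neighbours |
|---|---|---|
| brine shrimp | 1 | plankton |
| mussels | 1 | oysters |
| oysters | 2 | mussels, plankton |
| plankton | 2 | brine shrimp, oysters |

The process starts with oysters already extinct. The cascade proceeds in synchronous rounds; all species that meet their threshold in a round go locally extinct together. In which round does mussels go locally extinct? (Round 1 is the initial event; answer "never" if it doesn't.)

2

Round 1 — oysters goes locally extinct (initial).
Round 2 — checking thresholds:
  mussels: 1 of 1 neighbours ≥ 1, goes locally extinct.
  plankton: 1 of 2 neighbours < 2, not yet.
Round 3 — no new extinctions; cascade stops.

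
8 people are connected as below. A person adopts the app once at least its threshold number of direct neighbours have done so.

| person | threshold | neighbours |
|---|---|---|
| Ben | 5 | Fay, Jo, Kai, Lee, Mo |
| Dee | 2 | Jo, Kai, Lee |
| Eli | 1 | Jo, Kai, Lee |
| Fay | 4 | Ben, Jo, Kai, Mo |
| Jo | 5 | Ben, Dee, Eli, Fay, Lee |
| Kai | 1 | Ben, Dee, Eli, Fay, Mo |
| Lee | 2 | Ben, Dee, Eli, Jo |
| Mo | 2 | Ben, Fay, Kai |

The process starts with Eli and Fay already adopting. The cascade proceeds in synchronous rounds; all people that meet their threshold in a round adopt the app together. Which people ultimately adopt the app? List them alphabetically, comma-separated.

Round 1 — Eli, Fay adopt the app (initial).
Round 2 — checking thresholds:
  Ben: 1 of 5 neighbours < 5, below threshold.
  Jo: 2 of 5 neighbours < 5, below threshold.
  Kai: 2 of 5 neighbours ≥ 1, adopts the app.
  Lee: 1 of 4 neighbours < 2, below threshold.
  Mo: 1 of 3 neighbours < 2, below threshold.
Round 3 — checking thresholds:
  Ben: 2 of 5 neighbours < 5, below threshold.
  Dee: 1 of 3 neighbours < 2, below threshold.
  Jo: 2 of 5 neighbours < 5, below threshold.
  Lee: 1 of 4 neighbours < 2, below threshold.
  Mo: 2 of 3 neighbours ≥ 2, adopts the app.
Round 4 — no new adoptions; cascade stops.

Eli, Fay, Kai, Mo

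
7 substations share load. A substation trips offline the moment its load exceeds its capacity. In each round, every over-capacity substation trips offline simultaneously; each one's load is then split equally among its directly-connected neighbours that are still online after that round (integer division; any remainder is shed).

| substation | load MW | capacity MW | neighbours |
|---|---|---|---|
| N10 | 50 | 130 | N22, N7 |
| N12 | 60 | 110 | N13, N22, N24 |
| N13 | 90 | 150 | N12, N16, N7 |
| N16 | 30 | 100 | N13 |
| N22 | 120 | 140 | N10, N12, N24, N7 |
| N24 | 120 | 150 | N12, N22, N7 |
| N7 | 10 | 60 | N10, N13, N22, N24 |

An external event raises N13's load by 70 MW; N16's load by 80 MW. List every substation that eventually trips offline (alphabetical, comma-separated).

Round 1 — N13 at 160 > 150; N16 at 110 > 100. N13, N16 trip offline.
  N13 sheds 160 MW to N12, N7: 80 each.
    N12: 60+80 = 140 > 110
    N7: 10+80 = 90 > 60
  N16 sheds 110 MW: no online neighbours, lost.
Round 2 — N12, N7 trip offline.
  N12 sheds 140 MW to N22, N24: 70 each.
    N22: 120+70 = 190 > 140
    N24: 120+70 = 190 > 150
  N7 sheds 90 MW to N10, N22, N24: 30 each.
    N10: 50+30 = 80 ≤ 130
    N22: 190+30 = 220 > 140
    N24: 190+30 = 220 > 150
Round 3 — N22, N24 trip offline.
  N22 sheds 220 MW to N10: 220 each.
    N10: 80+220 = 300 > 130
  N24 sheds 220 MW: no online neighbours, lost.
Round 4 — N10 trips offline.
  N10 sheds 300 MW: no online neighbours, lost.
No further trips.

N10, N12, N13, N16, N22, N24, N7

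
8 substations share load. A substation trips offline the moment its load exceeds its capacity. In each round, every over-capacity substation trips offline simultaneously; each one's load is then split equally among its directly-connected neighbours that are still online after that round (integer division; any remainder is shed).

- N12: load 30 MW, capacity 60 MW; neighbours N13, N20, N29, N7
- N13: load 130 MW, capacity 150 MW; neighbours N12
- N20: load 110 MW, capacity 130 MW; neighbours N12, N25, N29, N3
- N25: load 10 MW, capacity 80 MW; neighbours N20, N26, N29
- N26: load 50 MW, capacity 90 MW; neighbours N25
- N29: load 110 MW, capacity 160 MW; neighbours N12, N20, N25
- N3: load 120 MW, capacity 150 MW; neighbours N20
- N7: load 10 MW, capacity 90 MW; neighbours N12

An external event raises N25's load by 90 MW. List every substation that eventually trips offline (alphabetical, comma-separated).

N12, N13, N20, N25, N29, N3

Round 1 — N25 at 100 > 80. N25 trips offline.
  N25 sheds 100 MW to N20, N26, N29: 33 each (1 lost).
    N20: 110+33 = 143 > 130
    N26: 50+33 = 83 ≤ 90
    N29: 110+33 = 143 ≤ 160
Round 2 — N20 trips offline.
  N20 sheds 143 MW to N12, N29, N3: 47 each (2 lost).
    N12: 30+47 = 77 > 60
    N29: 143+47 = 190 > 160
    N3: 120+47 = 167 > 150
Round 3 — N12, N29, N3 trip offline.
  N12 sheds 77 MW to N13, N7: 38 each (1 lost).
    N13: 130+38 = 168 > 150
    N7: 10+38 = 48 ≤ 90
  N29 sheds 190 MW: no online neighbours, lost.
  N3 sheds 167 MW: no online neighbours, lost.
Round 4 — N13 trips offline.
  N13 sheds 168 MW: no online neighbours, lost.
No further trips.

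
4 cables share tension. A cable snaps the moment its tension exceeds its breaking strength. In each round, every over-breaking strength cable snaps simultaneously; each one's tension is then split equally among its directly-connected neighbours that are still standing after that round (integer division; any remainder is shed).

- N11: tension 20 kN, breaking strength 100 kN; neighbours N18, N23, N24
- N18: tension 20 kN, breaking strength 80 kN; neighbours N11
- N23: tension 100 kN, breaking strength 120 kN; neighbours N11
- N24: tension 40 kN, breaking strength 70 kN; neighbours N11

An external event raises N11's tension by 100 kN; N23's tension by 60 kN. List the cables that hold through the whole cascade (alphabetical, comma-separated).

Round 1 — N11 at 120 > 100; N23 at 160 > 120. N11, N23 snap.
  N11 sheds 120 kN to N18, N24: 60 each.
    N18: 20+60 = 80 ≤ 80
    N24: 40+60 = 100 > 70
  N23 sheds 160 kN: no online neighbours, lost.
Round 2 — N24 snaps.
  N24 sheds 100 kN: no online neighbours, lost.
No further breaks.

N18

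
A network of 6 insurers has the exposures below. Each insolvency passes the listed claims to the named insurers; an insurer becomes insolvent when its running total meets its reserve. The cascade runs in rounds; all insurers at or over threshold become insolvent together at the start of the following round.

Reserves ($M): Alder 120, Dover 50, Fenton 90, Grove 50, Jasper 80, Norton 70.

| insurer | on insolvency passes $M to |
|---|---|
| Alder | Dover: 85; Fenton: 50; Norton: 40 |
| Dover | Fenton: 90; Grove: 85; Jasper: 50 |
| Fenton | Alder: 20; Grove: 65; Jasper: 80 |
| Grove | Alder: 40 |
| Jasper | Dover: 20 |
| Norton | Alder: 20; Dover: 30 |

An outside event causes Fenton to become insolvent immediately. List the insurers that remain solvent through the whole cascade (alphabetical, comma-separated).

Alder, Dover, Norton

Round 1 — Fenton becomes insolvent (initial).
  Alder: +20 → 20 < 120
  Grove: +65 → 65 ≥ 50
  Jasper: +80 → 80 ≥ 80
Round 2 — Grove, Jasper become insolvent.
  Alder: +40 → 60 < 120
  Dover: +20 → 20 < 50
No further insolvencies.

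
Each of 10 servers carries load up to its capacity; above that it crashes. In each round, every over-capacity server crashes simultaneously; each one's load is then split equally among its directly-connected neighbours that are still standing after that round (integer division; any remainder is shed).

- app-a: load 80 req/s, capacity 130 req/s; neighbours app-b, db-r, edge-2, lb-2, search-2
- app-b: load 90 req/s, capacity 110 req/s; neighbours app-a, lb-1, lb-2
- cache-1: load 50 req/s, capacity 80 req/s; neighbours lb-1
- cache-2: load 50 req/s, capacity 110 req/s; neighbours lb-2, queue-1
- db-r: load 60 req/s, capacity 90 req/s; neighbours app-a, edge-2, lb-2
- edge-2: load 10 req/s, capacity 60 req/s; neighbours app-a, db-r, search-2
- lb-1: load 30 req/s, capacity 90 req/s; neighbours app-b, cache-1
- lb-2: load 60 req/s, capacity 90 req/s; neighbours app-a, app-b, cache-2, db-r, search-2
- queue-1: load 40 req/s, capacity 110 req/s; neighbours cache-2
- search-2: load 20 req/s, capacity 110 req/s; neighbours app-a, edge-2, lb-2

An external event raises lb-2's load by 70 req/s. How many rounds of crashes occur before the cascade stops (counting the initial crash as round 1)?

Round 1 — lb-2 at 130 > 90. lb-2 crashes.
  lb-2 sheds 130 req/s to app-a, app-b, cache-2, db-r, search-2: 26 each.
    app-a: 80+26 = 106 ≤ 130
    app-b: 90+26 = 116 > 110
    cache-2: 50+26 = 76 ≤ 110
    db-r: 60+26 = 86 ≤ 90
    search-2: 20+26 = 46 ≤ 110
Round 2 — app-b crashes.
  app-b sheds 116 req/s to app-a, lb-1: 58 each.
    app-a: 106+58 = 164 > 130
    lb-1: 30+58 = 88 ≤ 90
Round 3 — app-a crashes.
  app-a sheds 164 req/s to db-r, edge-2, search-2: 54 each (2 lost).
    db-r: 86+54 = 140 > 90
    edge-2: 10+54 = 64 > 60
    search-2: 46+54 = 100 ≤ 110
Round 4 — db-r, edge-2 crash.
  db-r sheds 140 req/s: no online neighbours, lost.
  edge-2 sheds 64 req/s to search-2: 64 each.
    search-2: 100+64 = 164 > 110
Round 5 — search-2 crashes.
  search-2 sheds 164 req/s: no online neighbours, lost.
No further crashes.

5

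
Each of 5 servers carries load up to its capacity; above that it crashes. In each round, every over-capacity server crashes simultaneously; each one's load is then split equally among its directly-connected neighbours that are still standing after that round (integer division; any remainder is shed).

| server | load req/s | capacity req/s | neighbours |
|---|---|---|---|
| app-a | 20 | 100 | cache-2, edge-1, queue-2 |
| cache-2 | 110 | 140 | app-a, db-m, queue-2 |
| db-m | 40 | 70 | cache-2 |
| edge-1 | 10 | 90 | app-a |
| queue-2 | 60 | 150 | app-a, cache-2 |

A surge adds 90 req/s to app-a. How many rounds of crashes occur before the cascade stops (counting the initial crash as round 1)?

3

Round 1 — app-a at 110 > 100. app-a crashes.
  app-a sheds 110 req/s to cache-2, edge-1, queue-2: 36 each (2 lost).
    cache-2: 110+36 = 146 > 140
    edge-1: 10+36 = 46 ≤ 90
    queue-2: 60+36 = 96 ≤ 150
Round 2 — cache-2 crashes.
  cache-2 sheds 146 req/s to db-m, queue-2: 73 each.
    db-m: 40+73 = 113 > 70
    queue-2: 96+73 = 169 > 150
Round 3 — db-m, queue-2 crash.
  db-m sheds 113 req/s: no online neighbours, lost.
  queue-2 sheds 169 req/s: no online neighbours, lost.
No further crashes.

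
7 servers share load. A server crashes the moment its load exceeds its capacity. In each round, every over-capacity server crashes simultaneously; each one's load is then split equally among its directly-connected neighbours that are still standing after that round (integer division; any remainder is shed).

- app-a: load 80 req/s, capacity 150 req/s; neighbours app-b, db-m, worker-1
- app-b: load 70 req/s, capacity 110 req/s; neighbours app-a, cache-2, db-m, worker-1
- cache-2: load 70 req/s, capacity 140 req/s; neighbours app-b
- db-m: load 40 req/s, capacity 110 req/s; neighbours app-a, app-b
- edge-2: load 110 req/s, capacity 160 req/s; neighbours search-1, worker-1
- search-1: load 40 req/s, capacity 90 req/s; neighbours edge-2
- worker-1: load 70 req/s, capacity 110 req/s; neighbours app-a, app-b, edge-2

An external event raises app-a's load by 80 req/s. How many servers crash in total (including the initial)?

6

Round 1 — app-a at 160 > 150. app-a crashes.
  app-a sheds 160 req/s to app-b, db-m, worker-1: 53 each (1 lost).
    app-b: 70+53 = 123 > 110
    db-m: 40+53 = 93 ≤ 110
    worker-1: 70+53 = 123 > 110
Round 2 — app-b, worker-1 crash.
  app-b sheds 123 req/s to cache-2, db-m: 61 each (1 lost).
    cache-2: 70+61 = 131 ≤ 140
    db-m: 93+61 = 154 > 110
  worker-1 sheds 123 req/s to edge-2: 123 each.
    edge-2: 110+123 = 233 > 160
Round 3 — db-m, edge-2 crash.
  db-m sheds 154 req/s: no online neighbours, lost.
  edge-2 sheds 233 req/s to search-1: 233 each.
    search-1: 40+233 = 273 > 90
Round 4 — search-1 crashes.
  search-1 sheds 273 req/s: no online neighbours, lost.
No further crashes.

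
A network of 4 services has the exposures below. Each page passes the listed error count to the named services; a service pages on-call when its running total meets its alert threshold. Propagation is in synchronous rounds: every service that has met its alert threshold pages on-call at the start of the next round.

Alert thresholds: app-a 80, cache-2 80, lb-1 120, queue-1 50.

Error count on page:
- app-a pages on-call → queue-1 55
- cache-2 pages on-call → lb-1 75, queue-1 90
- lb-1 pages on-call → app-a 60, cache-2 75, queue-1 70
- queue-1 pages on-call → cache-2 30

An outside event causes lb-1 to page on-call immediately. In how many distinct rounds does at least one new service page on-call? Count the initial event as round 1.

3

Round 1 — lb-1 pages on-call (initial).
  app-a: +60 → 60 < 80
  cache-2: +75 → 75 < 80
  queue-1: +70 → 70 ≥ 50
Round 2 — queue-1 pages on-call.
  cache-2: +30 → 105 ≥ 80
Round 3 — cache-2 pages on-call.
No further pages.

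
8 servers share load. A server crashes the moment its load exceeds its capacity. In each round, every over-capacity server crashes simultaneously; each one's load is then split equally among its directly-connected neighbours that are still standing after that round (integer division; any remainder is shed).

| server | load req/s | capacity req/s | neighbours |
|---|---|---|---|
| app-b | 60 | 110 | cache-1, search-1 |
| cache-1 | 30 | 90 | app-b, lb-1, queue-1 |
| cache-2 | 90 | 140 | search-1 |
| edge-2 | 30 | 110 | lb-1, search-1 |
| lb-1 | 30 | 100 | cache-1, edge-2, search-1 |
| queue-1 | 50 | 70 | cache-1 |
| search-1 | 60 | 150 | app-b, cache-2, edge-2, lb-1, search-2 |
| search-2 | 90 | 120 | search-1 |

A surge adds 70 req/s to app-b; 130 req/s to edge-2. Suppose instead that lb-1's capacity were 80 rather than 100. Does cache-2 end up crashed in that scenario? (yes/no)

yes

With lb-1's capacity at 80:
Round 1 — app-b at 130 > 110; edge-2 at 160 > 110. app-b, edge-2 crash.
  app-b sheds 130 req/s to cache-1, search-1: 65 each.
    cache-1: 30+65 = 95 > 90
    search-1: 60+65 = 125 ≤ 150
  edge-2 sheds 160 req/s to lb-1, search-1: 80 each.
    lb-1: 30+80 = 110 > 80
    search-1: 125+80 = 205 > 150
Round 2 — cache-1, lb-1, search-1 crash.
  cache-1 sheds 95 req/s to queue-1: 95 each.
    queue-1: 50+95 = 145 > 70
  lb-1 sheds 110 req/s: no online neighbours, lost.
  search-1 sheds 205 req/s to cache-2, search-2: 102 each (1 lost).
    cache-2: 90+102 = 192 > 140
    search-2: 90+102 = 192 > 120
Round 3 — cache-2, queue-1, search-2 crash.
  cache-2 sheds 192 req/s: no online neighbours, lost.
  queue-1 sheds 145 req/s: no online neighbours, lost.
  search-2 sheds 192 req/s: no online neighbours, lost.
No further crashes.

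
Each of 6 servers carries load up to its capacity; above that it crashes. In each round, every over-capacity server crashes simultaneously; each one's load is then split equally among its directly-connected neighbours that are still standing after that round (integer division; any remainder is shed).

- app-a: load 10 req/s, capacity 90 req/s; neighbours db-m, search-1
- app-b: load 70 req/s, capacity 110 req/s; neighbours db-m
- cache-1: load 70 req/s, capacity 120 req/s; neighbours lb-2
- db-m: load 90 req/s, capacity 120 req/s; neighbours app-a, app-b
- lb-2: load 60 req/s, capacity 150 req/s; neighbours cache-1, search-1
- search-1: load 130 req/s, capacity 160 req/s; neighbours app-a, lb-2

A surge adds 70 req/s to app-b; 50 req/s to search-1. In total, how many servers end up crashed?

Round 1 — app-b at 140 > 110; search-1 at 180 > 160. app-b, search-1 crash.
  app-b sheds 140 req/s to db-m: 140 each.
    db-m: 90+140 = 230 > 120
  search-1 sheds 180 req/s to app-a, lb-2: 90 each.
    app-a: 10+90 = 100 > 90
    lb-2: 60+90 = 150 ≤ 150
Round 2 — app-a, db-m crash.
  app-a sheds 100 req/s: no online neighbours, lost.
  db-m sheds 230 req/s: no online neighbours, lost.
No further crashes.

4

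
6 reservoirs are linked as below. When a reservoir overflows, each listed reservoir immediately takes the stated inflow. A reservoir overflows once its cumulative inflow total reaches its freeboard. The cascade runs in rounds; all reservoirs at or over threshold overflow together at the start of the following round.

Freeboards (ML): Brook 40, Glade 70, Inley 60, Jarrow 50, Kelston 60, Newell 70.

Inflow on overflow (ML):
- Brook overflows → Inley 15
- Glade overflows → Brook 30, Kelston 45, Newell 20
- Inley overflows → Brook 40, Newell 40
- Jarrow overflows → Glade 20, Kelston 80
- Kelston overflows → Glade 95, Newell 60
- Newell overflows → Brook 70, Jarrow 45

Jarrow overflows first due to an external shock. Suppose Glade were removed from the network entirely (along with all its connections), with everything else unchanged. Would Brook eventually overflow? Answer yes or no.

no

With Glade removed:
Round 1 — Jarrow overflows (initial).
  Kelston: +80 → 80 ≥ 60
Round 2 — Kelston overflows.
  Newell: +60 → 60 < 70
No further overflows.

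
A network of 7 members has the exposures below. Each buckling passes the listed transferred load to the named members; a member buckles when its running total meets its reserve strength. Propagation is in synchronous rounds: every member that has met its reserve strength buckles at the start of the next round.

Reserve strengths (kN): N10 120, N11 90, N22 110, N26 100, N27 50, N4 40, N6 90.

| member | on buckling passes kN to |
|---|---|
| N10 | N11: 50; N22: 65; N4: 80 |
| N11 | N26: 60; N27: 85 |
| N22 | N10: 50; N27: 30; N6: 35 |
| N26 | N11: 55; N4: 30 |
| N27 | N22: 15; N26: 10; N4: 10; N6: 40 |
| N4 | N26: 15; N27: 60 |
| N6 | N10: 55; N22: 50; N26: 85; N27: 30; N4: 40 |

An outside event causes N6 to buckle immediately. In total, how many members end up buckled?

Round 1 — N6 buckles (initial).
  N10: +55 → 55 < 120
  N22: +50 → 50 < 110
  N26: +85 → 85 < 100
  N27: +30 → 30 < 50
  N4: +40 → 40 ≥ 40
Round 2 — N4 buckles.
  N26: +15 → 100 ≥ 100
  N27: +60 → 90 ≥ 50
Round 3 — N26, N27 buckle.
  N11: +55 → 55 < 90
  N22: +15 → 65 < 110
No further bucklings.

4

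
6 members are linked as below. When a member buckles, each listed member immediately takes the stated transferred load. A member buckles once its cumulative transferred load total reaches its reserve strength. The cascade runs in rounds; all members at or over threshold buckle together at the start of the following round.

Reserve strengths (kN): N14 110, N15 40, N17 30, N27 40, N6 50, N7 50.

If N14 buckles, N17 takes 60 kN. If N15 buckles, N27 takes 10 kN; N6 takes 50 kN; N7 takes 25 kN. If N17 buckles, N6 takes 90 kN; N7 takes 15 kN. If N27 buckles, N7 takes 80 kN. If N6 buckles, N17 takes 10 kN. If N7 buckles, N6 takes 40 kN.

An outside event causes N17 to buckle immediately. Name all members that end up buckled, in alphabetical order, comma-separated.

N17, N6

Round 1 — N17 buckles (initial).
  N6: +90 → 90 ≥ 50
  N7: +15 → 15 < 50
Round 2 — N6 buckles.
No further bucklings.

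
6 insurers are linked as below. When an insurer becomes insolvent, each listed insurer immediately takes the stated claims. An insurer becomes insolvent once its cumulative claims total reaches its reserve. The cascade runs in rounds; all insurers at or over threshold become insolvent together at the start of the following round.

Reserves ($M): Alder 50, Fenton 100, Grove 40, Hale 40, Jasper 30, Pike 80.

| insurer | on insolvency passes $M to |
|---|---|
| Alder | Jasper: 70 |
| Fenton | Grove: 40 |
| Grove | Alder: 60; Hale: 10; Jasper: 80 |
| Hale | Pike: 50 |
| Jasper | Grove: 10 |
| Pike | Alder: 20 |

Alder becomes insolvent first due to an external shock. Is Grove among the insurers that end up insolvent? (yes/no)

no

Round 1 — Alder becomes insolvent (initial).
  Jasper: +70 → 70 ≥ 30
Round 2 — Jasper becomes insolvent.
  Grove: +10 → 10 < 40
No further insolvencies.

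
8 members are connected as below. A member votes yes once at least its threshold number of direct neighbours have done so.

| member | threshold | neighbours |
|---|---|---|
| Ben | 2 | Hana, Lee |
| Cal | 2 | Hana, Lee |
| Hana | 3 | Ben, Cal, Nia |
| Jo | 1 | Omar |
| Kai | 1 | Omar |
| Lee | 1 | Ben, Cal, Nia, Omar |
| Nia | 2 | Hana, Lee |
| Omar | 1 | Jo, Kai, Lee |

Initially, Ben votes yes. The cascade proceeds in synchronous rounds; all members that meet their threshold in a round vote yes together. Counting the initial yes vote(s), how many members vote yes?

Round 1 — Ben votes yes (initial).
Round 2 — checking thresholds:
  Hana: 1 of 3 neighbours < 3, below threshold.
  Lee: 1 of 4 neighbours ≥ 1, votes yes.
Round 3 — checking thresholds:
  Cal: 1 of 2 neighbours < 2, below threshold.
  Hana: 1 of 3 neighbours < 3, below threshold.
  Nia: 1 of 2 neighbours < 2, below threshold.
  Omar: 1 of 3 neighbours ≥ 1, votes yes.
Round 4 — checking thresholds:
  Cal: 1 of 2 neighbours < 2, below threshold.
  Hana: 1 of 3 neighbours < 3, below threshold.
  Jo: 1 of 1 neighbours ≥ 1, votes yes.
  Kai: 1 of 1 neighbours ≥ 1, votes yes.
  Nia: 1 of 2 neighbours < 2, below threshold.
Round 5 — no new yes votes; cascade stops.

5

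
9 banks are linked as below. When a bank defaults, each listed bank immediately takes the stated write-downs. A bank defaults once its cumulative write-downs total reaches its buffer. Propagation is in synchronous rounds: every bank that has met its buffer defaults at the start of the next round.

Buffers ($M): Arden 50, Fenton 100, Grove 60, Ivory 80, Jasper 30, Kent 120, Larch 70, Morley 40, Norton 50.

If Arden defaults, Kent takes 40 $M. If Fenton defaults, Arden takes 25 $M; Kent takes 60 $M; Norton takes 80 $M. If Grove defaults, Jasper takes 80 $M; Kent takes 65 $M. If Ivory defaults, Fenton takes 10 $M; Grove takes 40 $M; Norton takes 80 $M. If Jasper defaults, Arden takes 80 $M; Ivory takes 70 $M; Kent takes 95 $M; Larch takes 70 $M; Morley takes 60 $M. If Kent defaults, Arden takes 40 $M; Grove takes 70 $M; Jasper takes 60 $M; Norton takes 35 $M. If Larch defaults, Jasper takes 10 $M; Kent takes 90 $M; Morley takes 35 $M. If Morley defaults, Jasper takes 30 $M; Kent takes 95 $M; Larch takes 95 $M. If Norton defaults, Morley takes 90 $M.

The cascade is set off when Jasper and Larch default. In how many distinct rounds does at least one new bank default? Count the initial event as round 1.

3

Round 1 — Jasper, Larch default (initial).
  Arden: +80 → 80 ≥ 50
  Ivory: +70 → 70 < 80
  Kent: +95+90 → 185 ≥ 120
  Morley: +60+35 → 95 ≥ 40
Round 2 — Arden, Kent, Morley default.
  Grove: +70 → 70 ≥ 60
  Norton: +35 → 35 < 50
Round 3 — Grove defaults.
No further defaults.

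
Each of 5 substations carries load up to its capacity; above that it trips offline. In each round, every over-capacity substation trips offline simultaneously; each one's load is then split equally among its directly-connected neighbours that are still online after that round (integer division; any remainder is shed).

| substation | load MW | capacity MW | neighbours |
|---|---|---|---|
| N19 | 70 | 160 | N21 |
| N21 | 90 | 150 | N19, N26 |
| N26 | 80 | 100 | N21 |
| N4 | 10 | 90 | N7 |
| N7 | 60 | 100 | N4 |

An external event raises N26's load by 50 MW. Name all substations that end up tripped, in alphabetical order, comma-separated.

Round 1 — N26 at 130 > 100. N26 trips offline.
  N26 sheds 130 MW to N21: 130 each.
    N21: 90+130 = 220 > 150
Round 2 — N21 trips offline.
  N21 sheds 220 MW to N19: 220 each.
    N19: 70+220 = 290 > 160
Round 3 — N19 trips offline.
  N19 sheds 290 MW: no online neighbours, lost.
No further trips.

N19, N21, N26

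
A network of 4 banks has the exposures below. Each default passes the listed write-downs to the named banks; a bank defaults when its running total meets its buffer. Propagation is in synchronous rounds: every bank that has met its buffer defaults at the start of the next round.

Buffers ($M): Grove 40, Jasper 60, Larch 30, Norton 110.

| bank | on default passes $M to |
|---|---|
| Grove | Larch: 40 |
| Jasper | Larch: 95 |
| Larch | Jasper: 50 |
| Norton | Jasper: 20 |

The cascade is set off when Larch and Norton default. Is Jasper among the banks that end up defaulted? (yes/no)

yes

Round 1 — Larch, Norton default (initial).
  Jasper: +50+20 → 70 ≥ 60
Round 2 — Jasper defaults.
No further defaults.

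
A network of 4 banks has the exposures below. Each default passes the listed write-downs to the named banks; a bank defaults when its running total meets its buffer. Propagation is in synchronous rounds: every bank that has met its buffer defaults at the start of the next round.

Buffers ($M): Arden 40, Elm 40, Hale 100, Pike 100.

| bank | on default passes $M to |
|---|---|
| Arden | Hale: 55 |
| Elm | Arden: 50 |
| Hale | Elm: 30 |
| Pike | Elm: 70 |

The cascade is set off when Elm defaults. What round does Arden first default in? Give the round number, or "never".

Round 1 — Elm defaults (initial).
  Arden: +50 → 50 ≥ 40
Round 2 — Arden defaults.
  Hale: +55 → 55 < 100
No further defaults.

2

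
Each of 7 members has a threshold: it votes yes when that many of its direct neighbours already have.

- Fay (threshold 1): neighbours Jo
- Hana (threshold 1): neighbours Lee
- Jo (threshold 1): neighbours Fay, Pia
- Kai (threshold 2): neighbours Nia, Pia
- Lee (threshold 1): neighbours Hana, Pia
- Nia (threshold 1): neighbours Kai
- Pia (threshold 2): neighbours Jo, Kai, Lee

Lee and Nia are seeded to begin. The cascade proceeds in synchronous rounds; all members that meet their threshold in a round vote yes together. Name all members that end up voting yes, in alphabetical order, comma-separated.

Round 1 — Lee, Nia vote yes (initial).
Round 2 — checking thresholds:
  Hana: 1 of 1 neighbours ≥ 1, votes yes.
  Kai: 1 of 2 neighbours < 2, holds.
  Pia: 1 of 3 neighbours < 2, holds.
Round 3 — no new yes votes; cascade stops.

Hana, Lee, Nia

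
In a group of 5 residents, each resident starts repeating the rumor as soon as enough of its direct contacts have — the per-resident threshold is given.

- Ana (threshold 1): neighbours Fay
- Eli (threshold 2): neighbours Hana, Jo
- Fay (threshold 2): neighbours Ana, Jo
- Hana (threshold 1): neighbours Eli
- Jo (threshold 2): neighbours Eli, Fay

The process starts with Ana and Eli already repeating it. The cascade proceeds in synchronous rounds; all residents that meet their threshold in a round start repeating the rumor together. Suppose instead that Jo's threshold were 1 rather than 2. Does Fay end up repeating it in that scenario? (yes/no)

With Jo's threshold at 1:
Round 1 — Ana, Eli start repeating the rumor (initial).
Round 2 — checking thresholds:
  Fay: 1 of 2 neighbours < 2, holds.
  Hana: 1 of 1 neighbours ≥ 1, starts repeating the rumor.
  Jo: 1 of 2 neighbours ≥ 1, starts repeating the rumor.
Round 3 — checking thresholds:
  Fay: 2 of 2 neighbours ≥ 2, starts repeating the rumor.
Round 4 — no new spreads; cascade stops.

yes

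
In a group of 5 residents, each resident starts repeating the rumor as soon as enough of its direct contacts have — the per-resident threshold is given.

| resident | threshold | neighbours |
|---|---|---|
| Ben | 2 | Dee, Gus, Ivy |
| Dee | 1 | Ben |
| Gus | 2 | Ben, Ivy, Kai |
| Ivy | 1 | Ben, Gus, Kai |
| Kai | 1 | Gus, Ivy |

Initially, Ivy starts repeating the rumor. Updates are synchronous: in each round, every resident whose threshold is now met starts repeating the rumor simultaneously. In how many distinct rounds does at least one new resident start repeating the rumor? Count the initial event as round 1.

Round 1 — Ivy starts repeating the rumor (initial).
Round 2 — checking thresholds:
  Ben: 1 of 3 neighbours < 2, holds.
  Gus: 1 of 3 neighbours < 2, holds.
  Kai: 1 of 2 neighbours ≥ 1, starts repeating the rumor.
Round 3 — checking thresholds:
  Ben: 1 of 3 neighbours < 2, holds.
  Gus: 2 of 3 neighbours ≥ 2, starts repeating the rumor.
Round 4 — checking thresholds:
  Ben: 2 of 3 neighbours ≥ 2, starts repeating the rumor.
Round 5 — checking thresholds:
  Dee: 1 of 1 neighbours ≥ 1, starts repeating the rumor.
Round 6 — no new spreads; cascade stops.

5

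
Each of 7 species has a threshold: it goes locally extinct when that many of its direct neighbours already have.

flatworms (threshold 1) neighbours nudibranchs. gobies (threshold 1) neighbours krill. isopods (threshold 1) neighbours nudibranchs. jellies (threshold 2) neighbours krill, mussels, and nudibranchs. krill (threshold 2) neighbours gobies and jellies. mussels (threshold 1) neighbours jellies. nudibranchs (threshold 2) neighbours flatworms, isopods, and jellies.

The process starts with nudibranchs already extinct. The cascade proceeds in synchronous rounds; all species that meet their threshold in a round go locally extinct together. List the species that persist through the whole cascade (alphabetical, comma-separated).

gobies, jellies, krill, mussels

Round 1 — nudibranchs goes locally extinct (initial).
Round 2 — checking thresholds:
  flatworms: 1 of 1 neighbours ≥ 1, goes locally extinct.
  isopods: 1 of 1 neighbours ≥ 1, goes locally extinct.
  jellies: 1 of 3 neighbours < 2, below threshold.
Round 3 — no new extinctions; cascade stops.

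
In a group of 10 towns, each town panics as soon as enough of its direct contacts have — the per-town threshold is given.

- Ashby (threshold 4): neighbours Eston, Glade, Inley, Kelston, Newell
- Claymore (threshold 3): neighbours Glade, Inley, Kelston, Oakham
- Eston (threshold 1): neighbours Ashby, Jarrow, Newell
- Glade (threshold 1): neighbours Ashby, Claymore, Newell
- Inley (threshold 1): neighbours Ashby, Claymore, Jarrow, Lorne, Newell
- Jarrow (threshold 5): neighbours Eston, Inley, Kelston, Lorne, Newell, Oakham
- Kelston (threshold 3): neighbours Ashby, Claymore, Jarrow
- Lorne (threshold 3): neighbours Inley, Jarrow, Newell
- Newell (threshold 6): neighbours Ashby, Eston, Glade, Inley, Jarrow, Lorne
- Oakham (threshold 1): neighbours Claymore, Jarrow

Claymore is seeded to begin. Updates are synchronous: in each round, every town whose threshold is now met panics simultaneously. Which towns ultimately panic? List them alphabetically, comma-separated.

Round 1 — Claymore panics (initial).
Round 2 — checking thresholds:
  Glade: 1 of 3 neighbours ≥ 1, panics.
  Inley: 1 of 5 neighbours ≥ 1, panics.
  Kelston: 1 of 3 neighbours < 3, holds.
  Oakham: 1 of 2 neighbours ≥ 1, panics.
Round 3 — no new panics; cascade stops.

Claymore, Glade, Inley, Oakham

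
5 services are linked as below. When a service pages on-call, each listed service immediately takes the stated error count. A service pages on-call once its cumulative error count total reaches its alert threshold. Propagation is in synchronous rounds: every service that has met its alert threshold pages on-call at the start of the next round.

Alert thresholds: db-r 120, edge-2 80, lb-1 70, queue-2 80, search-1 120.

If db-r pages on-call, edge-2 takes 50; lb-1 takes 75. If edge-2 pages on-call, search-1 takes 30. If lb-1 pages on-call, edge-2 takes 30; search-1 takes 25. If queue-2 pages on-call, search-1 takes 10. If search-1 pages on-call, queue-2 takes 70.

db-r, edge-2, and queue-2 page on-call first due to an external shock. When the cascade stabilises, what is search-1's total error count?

Round 1 — db-r, edge-2, queue-2 page on-call (initial).
  lb-1: +75 → 75 ≥ 70
  search-1: +30+10 → 40 < 120
Round 2 — lb-1 pages on-call.
  search-1: +25 → 65 < 120
No further pages.

65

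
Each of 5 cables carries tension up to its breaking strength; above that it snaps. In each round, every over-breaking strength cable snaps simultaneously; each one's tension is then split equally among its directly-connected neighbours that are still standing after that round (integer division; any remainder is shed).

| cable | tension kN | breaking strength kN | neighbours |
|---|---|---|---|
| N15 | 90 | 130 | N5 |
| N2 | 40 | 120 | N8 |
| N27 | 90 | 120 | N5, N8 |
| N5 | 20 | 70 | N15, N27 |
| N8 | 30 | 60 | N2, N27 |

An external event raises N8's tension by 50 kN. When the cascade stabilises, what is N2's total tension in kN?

Round 1 — N8 at 80 > 60. N8 snaps.
  N8 sheds 80 kN to N2, N27: 40 each.
    N2: 40+40 = 80 ≤ 120
    N27: 90+40 = 130 > 120
Round 2 — N27 snaps.
  N27 sheds 130 kN to N5: 130 each.
    N5: 20+130 = 150 > 70
Round 3 — N5 snaps.
  N5 sheds 150 kN to N15: 150 each.
    N15: 90+150 = 240 > 130
Round 4 — N15 snaps.
  N15 sheds 240 kN: no online neighbours, lost.
No further breaks.

80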